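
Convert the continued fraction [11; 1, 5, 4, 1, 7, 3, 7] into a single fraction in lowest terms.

65599/5541

a_0 = 11: 11/1
a_1 = 1: 12/1
a_2 = 5: 71/6
a_3 = 4: 296/25
a_4 = 1: 367/31
a_5 = 7: 2865/242
a_6 = 3: 8962/757
a_7 = 7: 65599/5541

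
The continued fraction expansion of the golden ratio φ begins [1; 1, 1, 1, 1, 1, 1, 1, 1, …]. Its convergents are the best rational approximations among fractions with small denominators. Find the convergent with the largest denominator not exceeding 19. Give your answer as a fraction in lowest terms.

a_0 = 1: 1/1  (≤ bound)
a_1 = 1: 2/1  (≤ bound)
a_2 = 1: 3/2  (≤ bound)
a_3 = 1: 5/3  (≤ bound)
a_4 = 1: 8/5  (≤ bound)
a_5 = 1: 13/8  (≤ bound)
a_6 = 1: 21/13  (≤ bound)
a_7 = 1: 34/21  (> 19, stop)

21/13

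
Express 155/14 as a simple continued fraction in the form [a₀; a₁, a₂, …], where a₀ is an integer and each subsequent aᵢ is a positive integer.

[11; 14]

155 ÷ 14 → quotient 11, remainder 1
14 ÷ 1 → quotient 14, remainder 0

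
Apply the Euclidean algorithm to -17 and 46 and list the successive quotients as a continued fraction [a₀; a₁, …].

Apply division with remainder until the remainder is 0:
-17 = -1·46 + 29, so a_0 = -1
46 = 1·29 + 17, so a_1 = 1
29 = 1·17 + 12, so a_2 = 1
17 = 1·12 + 5, so a_3 = 1
12 = 2·5 + 2, so a_4 = 2
5 = 2·2 + 1, so a_5 = 2
2 = 2·1 + 0, so a_6 = 2

[-1; 1, 1, 1, 2, 2, 2]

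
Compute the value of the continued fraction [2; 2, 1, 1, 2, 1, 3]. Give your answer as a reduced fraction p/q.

160/67

Compute successive convergents:
a_0 = 2: 2/1
a_1 = 2: 5/2
a_2 = 1: 7/3
a_3 = 1: 12/5
a_4 = 2: 31/13
a_5 = 1: 43/18
a_6 = 3: 160/67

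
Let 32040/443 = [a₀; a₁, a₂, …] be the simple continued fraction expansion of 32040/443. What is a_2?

13

Apply division with remainder until the remainder is 0:
32040 ÷ 443 → quotient 72, remainder 144
443 ÷ 144 → quotient 3, remainder 11
144 ÷ 11 → quotient 13, remainder 1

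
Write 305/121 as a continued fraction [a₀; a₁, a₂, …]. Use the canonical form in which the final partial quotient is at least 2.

Repeatedly divide and take the remainder:
305 ÷ 121 → quotient 2, remainder 63
121 ÷ 63 → quotient 1, remainder 58
63 ÷ 58 → quotient 1, remainder 5
58 ÷ 5 → quotient 11, remainder 3
5 ÷ 3 → quotient 1, remainder 2
3 ÷ 2 → quotient 1, remainder 1
2 ÷ 1 → quotient 2, remainder 0

[2; 1, 1, 11, 1, 1, 2]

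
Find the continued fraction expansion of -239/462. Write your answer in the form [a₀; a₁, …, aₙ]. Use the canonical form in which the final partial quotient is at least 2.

[-1; 2, 13, 1, 15]

⌊-239/462⌋ = -1, remainder 223
⌊462/223⌋ = 2, remainder 16
⌊223/16⌋ = 13, remainder 15
⌊16/15⌋ = 1, remainder 1
⌊15/1⌋ = 15, remainder 0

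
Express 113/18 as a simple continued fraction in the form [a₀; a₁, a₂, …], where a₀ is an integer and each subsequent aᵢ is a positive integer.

Repeatedly divide and take the remainder:
113 ÷ 18 → quotient 6, remainder 5
18 ÷ 5 → quotient 3, remainder 3
5 ÷ 3 → quotient 1, remainder 2
3 ÷ 2 → quotient 1, remainder 1
2 ÷ 1 → quotient 2, remainder 0

[6; 3, 1, 1, 2]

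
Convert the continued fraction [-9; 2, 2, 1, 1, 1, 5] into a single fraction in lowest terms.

Collapse the nested fraction from the inside out:
Start with 5.
1 + 1/(5/1) = 1 + 1/5 = 6/5
1 + 1/(6/5) = 1 + 5/6 = 11/6
1 + 1/(11/6) = 1 + 6/11 = 17/11
2 + 1/(17/11) = 2 + 11/17 = 45/17
2 + 1/(45/17) = 2 + 17/45 = 107/45
-9 + 1/(107/45) = -9 + 45/107 = -918/107

-918/107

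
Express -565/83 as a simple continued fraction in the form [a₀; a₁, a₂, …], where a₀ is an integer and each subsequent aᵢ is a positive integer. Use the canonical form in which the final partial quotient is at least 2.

[-7; 5, 5, 3]

-565 = -7·83 + 16, so a_0 = -7
83 = 5·16 + 3, so a_1 = 5
16 = 5·3 + 1, so a_2 = 5
3 = 3·1 + 0, so a_3 = 3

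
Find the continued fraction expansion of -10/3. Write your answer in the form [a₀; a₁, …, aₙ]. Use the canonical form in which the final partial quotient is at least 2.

⌊-10/3⌋ = -4, remainder 2
⌊3/2⌋ = 1, remainder 1
⌊2/1⌋ = 2, remainder 0

[-4; 1, 2]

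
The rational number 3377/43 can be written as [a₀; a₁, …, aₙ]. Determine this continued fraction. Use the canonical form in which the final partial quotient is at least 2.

3377 = 78·43 + 23, so a_0 = 78
43 = 1·23 + 20, so a_1 = 1
23 = 1·20 + 3, so a_2 = 1
20 = 6·3 + 2, so a_3 = 6
3 = 1·2 + 1, so a_4 = 1
2 = 2·1 + 0, so a_5 = 2

[78; 1, 1, 6, 1, 2]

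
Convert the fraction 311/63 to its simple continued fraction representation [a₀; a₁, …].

⌊311/63⌋ = 4, remainder 59
⌊63/59⌋ = 1, remainder 4
⌊59/4⌋ = 14, remainder 3
⌊4/3⌋ = 1, remainder 1
⌊3/1⌋ = 3, remainder 0

[4; 1, 14, 1, 3]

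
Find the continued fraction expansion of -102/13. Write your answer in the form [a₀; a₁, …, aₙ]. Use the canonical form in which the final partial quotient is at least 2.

-102 ÷ 13 → quotient -8, remainder 2
13 ÷ 2 → quotient 6, remainder 1
2 ÷ 1 → quotient 2, remainder 0

[-8; 6, 2]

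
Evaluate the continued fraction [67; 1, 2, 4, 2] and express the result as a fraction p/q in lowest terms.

a_0 = 67: 67/1
a_1 = 1: 68/1
a_2 = 2: 203/3
a_3 = 4: 880/13
a_4 = 2: 1963/29

1963/29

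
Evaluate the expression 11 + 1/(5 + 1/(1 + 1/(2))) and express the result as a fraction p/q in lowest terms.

190/17

Start with 2.
1 + 1/(2/1) = 1 + 1/2 = 3/2
5 + 1/(3/2) = 5 + 2/3 = 17/3
11 + 1/(17/3) = 11 + 3/17 = 190/17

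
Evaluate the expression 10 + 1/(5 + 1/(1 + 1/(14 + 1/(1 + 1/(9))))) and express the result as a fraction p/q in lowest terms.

9599/944

a_0 = 10: 10/1
a_1 = 5: 51/5
a_2 = 1: 61/6
a_3 = 14: 905/89
a_4 = 1: 966/95
a_5 = 9: 9599/944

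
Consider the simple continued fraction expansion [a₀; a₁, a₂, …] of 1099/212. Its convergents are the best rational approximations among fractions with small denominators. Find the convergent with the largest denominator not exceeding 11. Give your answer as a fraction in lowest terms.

57/11

List convergents until the denominator exceeds the bound:
a_0 = 5: 5/1  (≤ bound)
a_1 = 5: 26/5  (≤ bound)
a_2 = 2: 57/11  (≤ bound)
a_3 = 3: 197/38  (> 11, stop)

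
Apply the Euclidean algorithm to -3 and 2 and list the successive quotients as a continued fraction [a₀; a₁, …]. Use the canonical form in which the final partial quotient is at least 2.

[-2; 2]

Repeatedly divide and take the remainder:
⌊-3/2⌋ = -2, remainder 1
⌊2/1⌋ = 2, remainder 0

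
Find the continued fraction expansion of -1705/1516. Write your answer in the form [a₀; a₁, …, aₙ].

Repeatedly divide and take the remainder:
-1705 = -2·1516 + 1327, so a_0 = -2
1516 = 1·1327 + 189, so a_1 = 1
1327 = 7·189 + 4, so a_2 = 7
189 = 47·4 + 1, so a_3 = 47
4 = 4·1 + 0, so a_4 = 4

[-2; 1, 7, 47, 4]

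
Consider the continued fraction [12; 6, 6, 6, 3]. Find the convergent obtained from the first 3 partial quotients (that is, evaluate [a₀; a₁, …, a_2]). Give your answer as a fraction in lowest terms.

450/37

a_0 = 12: 12/1
a_1 = 6: 73/6
a_2 = 6: 450/37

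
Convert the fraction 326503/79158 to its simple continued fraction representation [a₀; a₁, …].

326503 = 4·79158 + 9871, so a_0 = 4
79158 = 8·9871 + 190, so a_1 = 8
9871 = 51·190 + 181, so a_2 = 51
190 = 1·181 + 9, so a_3 = 1
181 = 20·9 + 1, so a_4 = 20
9 = 9·1 + 0, so a_5 = 9

[4; 8, 51, 1, 20, 9]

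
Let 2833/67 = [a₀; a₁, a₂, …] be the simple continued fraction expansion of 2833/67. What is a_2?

1

Repeatedly divide and take the remainder:
2833 = 42·67 + 19, so a_0 = 42
67 = 3·19 + 10, so a_1 = 3
19 = 1·10 + 9, so a_2 = 1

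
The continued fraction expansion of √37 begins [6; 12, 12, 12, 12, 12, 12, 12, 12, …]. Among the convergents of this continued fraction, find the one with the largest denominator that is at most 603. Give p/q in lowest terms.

882/145

List convergents until the denominator exceeds the bound:
a_0 = 6: 6/1  (≤ bound)
a_1 = 12: 73/12  (≤ bound)
a_2 = 12: 882/145  (≤ bound)
a_3 = 12: 10657/1752  (> 603, stop)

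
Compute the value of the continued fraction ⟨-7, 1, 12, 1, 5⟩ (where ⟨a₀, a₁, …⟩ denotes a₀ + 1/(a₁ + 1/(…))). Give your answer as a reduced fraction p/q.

-504/83

Collapse the nested fraction from the inside out:
Start with 5.
1 + 1/(5/1) = 1 + 1/5 = 6/5
12 + 1/(6/5) = 12 + 5/6 = 77/6
1 + 1/(77/6) = 1 + 6/77 = 83/77
-7 + 1/(83/77) = -7 + 77/83 = -504/83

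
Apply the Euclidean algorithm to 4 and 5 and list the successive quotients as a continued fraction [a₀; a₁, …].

Repeatedly divide and take the remainder:
⌊4/5⌋ = 0, remainder 4
⌊5/4⌋ = 1, remainder 1
⌊4/1⌋ = 4, remainder 0

[0; 1, 4]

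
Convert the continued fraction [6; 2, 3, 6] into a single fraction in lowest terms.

Compute successive convergents:
a_0 = 6: 6/1
a_1 = 2: 13/2
a_2 = 3: 45/7
a_3 = 6: 283/44

283/44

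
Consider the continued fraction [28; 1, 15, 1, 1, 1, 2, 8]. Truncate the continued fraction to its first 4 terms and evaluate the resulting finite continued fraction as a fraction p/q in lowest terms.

Start with 1.
15 + 1/(1/1) = 15 + 1/1 = 16/1
1 + 1/(16/1) = 1 + 1/16 = 17/16
28 + 1/(17/16) = 28 + 16/17 = 492/17

492/17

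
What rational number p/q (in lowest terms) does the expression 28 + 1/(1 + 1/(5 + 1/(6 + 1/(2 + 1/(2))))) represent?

5681/197

Start with 2.
2 + 1/(2/1) = 2 + 1/2 = 5/2
6 + 1/(5/2) = 6 + 2/5 = 32/5
5 + 1/(32/5) = 5 + 5/32 = 165/32
1 + 1/(165/32) = 1 + 32/165 = 197/165
28 + 1/(197/165) = 28 + 165/197 = 5681/197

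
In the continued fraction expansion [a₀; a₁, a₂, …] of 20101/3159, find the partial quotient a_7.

3

Repeatedly divide and take the remainder:
⌊20101/3159⌋ = 6, remainder 1147
⌊3159/1147⌋ = 2, remainder 865
⌊1147/865⌋ = 1, remainder 282
⌊865/282⌋ = 3, remainder 19
⌊282/19⌋ = 14, remainder 16
⌊19/16⌋ = 1, remainder 3
⌊16/3⌋ = 5, remainder 1
⌊3/1⌋ = 3, remainder 0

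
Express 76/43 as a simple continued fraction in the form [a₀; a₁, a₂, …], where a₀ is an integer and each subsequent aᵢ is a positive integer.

[1; 1, 3, 3, 3]

Run the Euclidean algorithm, recording each quotient:
76 ÷ 43 → quotient 1, remainder 33
43 ÷ 33 → quotient 1, remainder 10
33 ÷ 10 → quotient 3, remainder 3
10 ÷ 3 → quotient 3, remainder 1
3 ÷ 1 → quotient 3, remainder 0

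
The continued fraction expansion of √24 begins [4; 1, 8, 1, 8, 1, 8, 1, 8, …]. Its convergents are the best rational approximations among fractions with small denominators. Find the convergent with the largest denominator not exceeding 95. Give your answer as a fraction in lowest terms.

436/89

List convergents until the denominator exceeds the bound:
a_0 = 4: 4/1  (≤ bound)
a_1 = 1: 5/1  (≤ bound)
a_2 = 8: 44/9  (≤ bound)
a_3 = 1: 49/10  (≤ bound)
a_4 = 8: 436/89  (≤ bound)
a_5 = 1: 485/99  (> 95, stop)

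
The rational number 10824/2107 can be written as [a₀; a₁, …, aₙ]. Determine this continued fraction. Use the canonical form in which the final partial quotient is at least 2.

[5; 7, 3, 2, 3, 1, 2, 3]

10824 = 5·2107 + 289, so a_0 = 5
2107 = 7·289 + 84, so a_1 = 7
289 = 3·84 + 37, so a_2 = 3
84 = 2·37 + 10, so a_3 = 2
37 = 3·10 + 7, so a_4 = 3
10 = 1·7 + 3, so a_5 = 1
7 = 2·3 + 1, so a_6 = 2
3 = 3·1 + 0, so a_7 = 3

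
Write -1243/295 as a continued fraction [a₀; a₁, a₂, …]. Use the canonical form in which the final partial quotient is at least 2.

[-5; 1, 3, 1, 2, 6, 1, 2]

⌊-1243/295⌋ = -5, remainder 232
⌊295/232⌋ = 1, remainder 63
⌊232/63⌋ = 3, remainder 43
⌊63/43⌋ = 1, remainder 20
⌊43/20⌋ = 2, remainder 3
⌊20/3⌋ = 6, remainder 2
⌊3/2⌋ = 1, remainder 1
⌊2/1⌋ = 2, remainder 0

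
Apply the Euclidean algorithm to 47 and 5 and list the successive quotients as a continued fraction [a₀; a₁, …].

[9; 2, 2]

47 ÷ 5 → quotient 9, remainder 2
5 ÷ 2 → quotient 2, remainder 1
2 ÷ 1 → quotient 2, remainder 0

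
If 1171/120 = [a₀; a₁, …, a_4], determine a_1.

1171 ÷ 120 → quotient 9, remainder 91
120 ÷ 91 → quotient 1, remainder 29

1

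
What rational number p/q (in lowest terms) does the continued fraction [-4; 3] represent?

-11/3

Build up convergents one term at a time:
a_0 = -4: -4/1
a_1 = 3: -11/3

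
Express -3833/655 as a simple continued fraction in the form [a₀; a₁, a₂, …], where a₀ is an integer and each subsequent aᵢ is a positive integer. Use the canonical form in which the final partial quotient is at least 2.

-3833 ÷ 655 → quotient -6, remainder 97
655 ÷ 97 → quotient 6, remainder 73
97 ÷ 73 → quotient 1, remainder 24
73 ÷ 24 → quotient 3, remainder 1
24 ÷ 1 → quotient 24, remainder 0

[-6; 6, 1, 3, 24]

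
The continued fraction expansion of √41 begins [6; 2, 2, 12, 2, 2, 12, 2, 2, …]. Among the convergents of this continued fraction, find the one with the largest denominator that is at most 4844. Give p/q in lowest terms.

25414/3969

a_0 = 6: 6/1  (≤ bound)
a_1 = 2: 13/2  (≤ bound)
a_2 = 2: 32/5  (≤ bound)
a_3 = 12: 397/62  (≤ bound)
a_4 = 2: 826/129  (≤ bound)
a_5 = 2: 2049/320  (≤ bound)
a_6 = 12: 25414/3969  (≤ bound)
a_7 = 2: 52877/8258  (> 4844, stop)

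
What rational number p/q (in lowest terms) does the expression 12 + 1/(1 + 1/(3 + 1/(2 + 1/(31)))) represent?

3616/283

a_0 = 12: 12/1
a_1 = 1: 13/1
a_2 = 3: 51/4
a_3 = 2: 115/9
a_4 = 31: 3616/283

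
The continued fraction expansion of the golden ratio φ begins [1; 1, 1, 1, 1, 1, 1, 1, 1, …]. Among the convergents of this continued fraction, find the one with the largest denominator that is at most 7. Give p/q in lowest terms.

List convergents until the denominator exceeds the bound:
a_0 = 1: 1/1  (≤ bound)
a_1 = 1: 2/1  (≤ bound)
a_2 = 1: 3/2  (≤ bound)
a_3 = 1: 5/3  (≤ bound)
a_4 = 1: 8/5  (≤ bound)
a_5 = 1: 13/8  (> 7, stop)

8/5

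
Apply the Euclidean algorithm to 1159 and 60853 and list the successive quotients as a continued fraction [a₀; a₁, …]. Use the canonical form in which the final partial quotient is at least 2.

[0; 52, 1, 1, 52, 5, 2]

⌊1159/60853⌋ = 0, remainder 1159
⌊60853/1159⌋ = 52, remainder 585
⌊1159/585⌋ = 1, remainder 574
⌊585/574⌋ = 1, remainder 11
⌊574/11⌋ = 52, remainder 2
⌊11/2⌋ = 5, remainder 1
⌊2/1⌋ = 2, remainder 0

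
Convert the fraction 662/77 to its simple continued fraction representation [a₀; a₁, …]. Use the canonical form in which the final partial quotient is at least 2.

[8; 1, 1, 2, 15]

Repeatedly divide and take the remainder:
662 ÷ 77 → quotient 8, remainder 46
77 ÷ 46 → quotient 1, remainder 31
46 ÷ 31 → quotient 1, remainder 15
31 ÷ 15 → quotient 2, remainder 1
15 ÷ 1 → quotient 15, remainder 0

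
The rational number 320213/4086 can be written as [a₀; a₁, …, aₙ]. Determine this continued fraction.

[78; 2, 1, 2, 1, 1, 30, 7]

Run the Euclidean algorithm, recording each quotient:
320213 ÷ 4086 → quotient 78, remainder 1505
4086 ÷ 1505 → quotient 2, remainder 1076
1505 ÷ 1076 → quotient 1, remainder 429
1076 ÷ 429 → quotient 2, remainder 218
429 ÷ 218 → quotient 1, remainder 211
218 ÷ 211 → quotient 1, remainder 7
211 ÷ 7 → quotient 30, remainder 1
7 ÷ 1 → quotient 7, remainder 0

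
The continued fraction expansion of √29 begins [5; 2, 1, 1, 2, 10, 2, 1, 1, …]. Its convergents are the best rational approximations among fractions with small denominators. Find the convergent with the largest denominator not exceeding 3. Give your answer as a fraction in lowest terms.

16/3

a_0 = 5: 5/1  (≤ bound)
a_1 = 2: 11/2  (≤ bound)
a_2 = 1: 16/3  (≤ bound)
a_3 = 1: 27/5  (> 3, stop)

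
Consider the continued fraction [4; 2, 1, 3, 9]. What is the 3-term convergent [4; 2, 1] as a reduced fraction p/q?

13/3

a_0 = 4: 4/1
a_1 = 2: 9/2
a_2 = 1: 13/3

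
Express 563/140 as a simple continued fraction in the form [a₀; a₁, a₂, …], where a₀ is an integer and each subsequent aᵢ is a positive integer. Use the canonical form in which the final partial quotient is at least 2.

[4; 46, 1, 2]

563 = 4·140 + 3, so a_0 = 4
140 = 46·3 + 2, so a_1 = 46
3 = 1·2 + 1, so a_2 = 1
2 = 2·1 + 0, so a_3 = 2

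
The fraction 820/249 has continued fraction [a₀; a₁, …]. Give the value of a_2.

2

Apply division with remainder until the remainder is 0:
820 = 3·249 + 73, so a_0 = 3
249 = 3·73 + 30, so a_1 = 3
73 = 2·30 + 13, so a_2 = 2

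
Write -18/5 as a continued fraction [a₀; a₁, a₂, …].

[-4; 2, 2]

Run the Euclidean algorithm, recording each quotient:
-18 = -4·5 + 2, so a_0 = -4
5 = 2·2 + 1, so a_1 = 2
2 = 2·1 + 0, so a_2 = 2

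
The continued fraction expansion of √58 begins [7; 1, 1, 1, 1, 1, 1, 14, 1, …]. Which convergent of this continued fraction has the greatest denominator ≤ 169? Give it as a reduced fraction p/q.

99/13

List convergents until the denominator exceeds the bound:
a_0 = 7: 7/1  (≤ bound)
a_1 = 1: 8/1  (≤ bound)
a_2 = 1: 15/2  (≤ bound)
a_3 = 1: 23/3  (≤ bound)
a_4 = 1: 38/5  (≤ bound)
a_5 = 1: 61/8  (≤ bound)
a_6 = 1: 99/13  (≤ bound)
a_7 = 14: 1447/190  (> 169, stop)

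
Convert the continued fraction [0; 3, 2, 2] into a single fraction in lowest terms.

5/17

Start with 2.
2 + 1/(2/1) = 2 + 1/2 = 5/2
3 + 1/(5/2) = 3 + 2/5 = 17/5
0 + 1/(17/5) = 0 + 5/17 = 5/17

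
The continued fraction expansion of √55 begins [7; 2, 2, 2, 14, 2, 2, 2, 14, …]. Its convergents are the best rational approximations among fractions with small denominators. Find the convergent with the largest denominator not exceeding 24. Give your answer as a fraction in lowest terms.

89/12

List convergents until the denominator exceeds the bound:
a_0 = 7: 7/1  (≤ bound)
a_1 = 2: 15/2  (≤ bound)
a_2 = 2: 37/5  (≤ bound)
a_3 = 2: 89/12  (≤ bound)
a_4 = 14: 1283/173  (> 24, stop)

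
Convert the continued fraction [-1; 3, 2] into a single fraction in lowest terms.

-5/7

a_0 = -1: -1/1
a_1 = 3: -2/3
a_2 = 2: -5/7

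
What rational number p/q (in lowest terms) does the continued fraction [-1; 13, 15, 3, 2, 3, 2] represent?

Start with 2.
3 + 1/(2/1) = 3 + 1/2 = 7/2
2 + 1/(7/2) = 2 + 2/7 = 16/7
3 + 1/(16/7) = 3 + 7/16 = 55/16
15 + 1/(55/16) = 15 + 16/55 = 841/55
13 + 1/(841/55) = 13 + 55/841 = 10988/841
-1 + 1/(10988/841) = -1 + 841/10988 = -10147/10988

-10147/10988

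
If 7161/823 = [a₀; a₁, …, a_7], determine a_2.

2

Repeatedly divide and take the remainder:
7161 ÷ 823 → quotient 8, remainder 577
823 ÷ 577 → quotient 1, remainder 246
577 ÷ 246 → quotient 2, remainder 85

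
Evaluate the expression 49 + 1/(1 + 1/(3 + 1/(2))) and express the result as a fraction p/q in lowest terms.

a_0 = 49: 49/1
a_1 = 1: 50/1
a_2 = 3: 199/4
a_3 = 2: 448/9

448/9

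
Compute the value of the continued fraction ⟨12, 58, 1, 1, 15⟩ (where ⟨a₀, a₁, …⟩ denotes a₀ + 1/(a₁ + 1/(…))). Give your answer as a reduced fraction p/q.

21799/1814

Start with 15.
1 + 1/(15/1) = 1 + 1/15 = 16/15
1 + 1/(16/15) = 1 + 15/16 = 31/16
58 + 1/(31/16) = 58 + 16/31 = 1814/31
12 + 1/(1814/31) = 12 + 31/1814 = 21799/1814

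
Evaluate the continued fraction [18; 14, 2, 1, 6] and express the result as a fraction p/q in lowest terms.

Build up convergents one term at a time:
a_0 = 18: 18/1
a_1 = 14: 253/14
a_2 = 2: 524/29
a_3 = 1: 777/43
a_4 = 6: 5186/287

5186/287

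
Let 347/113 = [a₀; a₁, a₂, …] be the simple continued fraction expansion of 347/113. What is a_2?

⌊347/113⌋ = 3, remainder 8
⌊113/8⌋ = 14, remainder 1
⌊8/1⌋ = 8, remainder 0

8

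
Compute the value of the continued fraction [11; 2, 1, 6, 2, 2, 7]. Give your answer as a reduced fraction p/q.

8909/785

Use the convergent recurrence hₖ = aₖ·hₖ₋₁ + hₖ₋₂ (and likewise for the denominators kₖ):
a_0 = 11: 11/1
a_1 = 2: 23/2
a_2 = 1: 34/3
a_3 = 6: 227/20
a_4 = 2: 488/43
a_5 = 2: 1203/106
a_6 = 7: 8909/785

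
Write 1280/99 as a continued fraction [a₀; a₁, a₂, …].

1280 = 12·99 + 92, so a_0 = 12
99 = 1·92 + 7, so a_1 = 1
92 = 13·7 + 1, so a_2 = 13
7 = 7·1 + 0, so a_3 = 7

[12; 1, 13, 7]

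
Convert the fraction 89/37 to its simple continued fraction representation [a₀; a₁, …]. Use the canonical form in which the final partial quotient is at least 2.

[2; 2, 2, 7]

89 = 2·37 + 15, so a_0 = 2
37 = 2·15 + 7, so a_1 = 2
15 = 2·7 + 1, so a_2 = 2
7 = 7·1 + 0, so a_3 = 7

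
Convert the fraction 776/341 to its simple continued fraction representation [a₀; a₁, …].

[2; 3, 1, 1, 1, 2, 5, 2]

Repeatedly divide and take the remainder:
776 = 2·341 + 94, so a_0 = 2
341 = 3·94 + 59, so a_1 = 3
94 = 1·59 + 35, so a_2 = 1
59 = 1·35 + 24, so a_3 = 1
35 = 1·24 + 11, so a_4 = 1
24 = 2·11 + 2, so a_5 = 2
11 = 5·2 + 1, so a_6 = 5
2 = 2·1 + 0, so a_7 = 2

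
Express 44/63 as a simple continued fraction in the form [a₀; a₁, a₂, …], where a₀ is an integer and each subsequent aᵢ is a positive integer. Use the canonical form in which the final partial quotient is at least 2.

44 ÷ 63 → quotient 0, remainder 44
63 ÷ 44 → quotient 1, remainder 19
44 ÷ 19 → quotient 2, remainder 6
19 ÷ 6 → quotient 3, remainder 1
6 ÷ 1 → quotient 6, remainder 0

[0; 1, 2, 3, 6]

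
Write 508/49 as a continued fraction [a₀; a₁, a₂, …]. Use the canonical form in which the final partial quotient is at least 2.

[10; 2, 1, 2, 1, 1, 2]

508 ÷ 49 → quotient 10, remainder 18
49 ÷ 18 → quotient 2, remainder 13
18 ÷ 13 → quotient 1, remainder 5
13 ÷ 5 → quotient 2, remainder 3
5 ÷ 3 → quotient 1, remainder 2
3 ÷ 2 → quotient 1, remainder 1
2 ÷ 1 → quotient 2, remainder 0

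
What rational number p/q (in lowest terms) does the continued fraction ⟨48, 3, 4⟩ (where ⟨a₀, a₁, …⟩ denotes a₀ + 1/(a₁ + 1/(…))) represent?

628/13

Starting at the tail and folding back:
Start with 4.
3 + 1/(4/1) = 3 + 1/4 = 13/4
48 + 1/(13/4) = 48 + 4/13 = 628/13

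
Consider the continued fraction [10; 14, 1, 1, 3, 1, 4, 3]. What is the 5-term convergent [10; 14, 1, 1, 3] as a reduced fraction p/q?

a_0 = 10: 10/1
a_1 = 14: 141/14
a_2 = 1: 151/15
a_3 = 1: 292/29
a_4 = 3: 1027/102

1027/102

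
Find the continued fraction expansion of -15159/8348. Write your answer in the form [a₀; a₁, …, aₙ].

Repeatedly divide and take the remainder:
-15159 ÷ 8348 → quotient -2, remainder 1537
8348 ÷ 1537 → quotient 5, remainder 663
1537 ÷ 663 → quotient 2, remainder 211
663 ÷ 211 → quotient 3, remainder 30
211 ÷ 30 → quotient 7, remainder 1
30 ÷ 1 → quotient 30, remainder 0

[-2; 5, 2, 3, 7, 30]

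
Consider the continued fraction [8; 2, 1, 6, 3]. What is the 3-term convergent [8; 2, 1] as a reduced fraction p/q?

Work from the innermost term outward:
Start with 1.
2 + 1/(1/1) = 2 + 1/1 = 3/1
8 + 1/(3/1) = 8 + 1/3 = 25/3

25/3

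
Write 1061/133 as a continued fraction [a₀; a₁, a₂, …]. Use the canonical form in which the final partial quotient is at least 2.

[7; 1, 43, 3]

1061 = 7·133 + 130, so a_0 = 7
133 = 1·130 + 3, so a_1 = 1
130 = 43·3 + 1, so a_2 = 43
3 = 3·1 + 0, so a_3 = 3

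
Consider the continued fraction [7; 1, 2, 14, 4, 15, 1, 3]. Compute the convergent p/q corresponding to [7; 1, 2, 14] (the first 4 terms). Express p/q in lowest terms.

330/43

Use the convergent recurrence hₖ = aₖ·hₖ₋₁ + hₖ₋₂ (and likewise for the denominators kₖ):
a_0 = 7: 7/1
a_1 = 1: 8/1
a_2 = 2: 23/3
a_3 = 14: 330/43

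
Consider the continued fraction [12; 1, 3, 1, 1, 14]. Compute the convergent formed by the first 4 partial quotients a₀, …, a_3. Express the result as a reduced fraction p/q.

Start with 1.
3 + 1/(1/1) = 3 + 1/1 = 4/1
1 + 1/(4/1) = 1 + 1/4 = 5/4
12 + 1/(5/4) = 12 + 4/5 = 64/5

64/5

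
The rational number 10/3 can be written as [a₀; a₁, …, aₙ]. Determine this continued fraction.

[3; 3]

10 ÷ 3 → quotient 3, remainder 1
3 ÷ 1 → quotient 3, remainder 0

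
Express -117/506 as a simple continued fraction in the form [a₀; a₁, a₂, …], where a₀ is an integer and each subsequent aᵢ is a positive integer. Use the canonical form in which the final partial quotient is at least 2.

[-1; 1, 3, 3, 12, 1, 2]

⌊-117/506⌋ = -1, remainder 389
⌊506/389⌋ = 1, remainder 117
⌊389/117⌋ = 3, remainder 38
⌊117/38⌋ = 3, remainder 3
⌊38/3⌋ = 12, remainder 2
⌊3/2⌋ = 1, remainder 1
⌊2/1⌋ = 2, remainder 0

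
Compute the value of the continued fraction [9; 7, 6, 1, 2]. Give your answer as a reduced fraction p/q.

1307/143

Build up convergents one term at a time:
a_0 = 9: 9/1
a_1 = 7: 64/7
a_2 = 6: 393/43
a_3 = 1: 457/50
a_4 = 2: 1307/143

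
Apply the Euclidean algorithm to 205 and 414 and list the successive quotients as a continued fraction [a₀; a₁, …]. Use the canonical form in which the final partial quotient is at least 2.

205 ÷ 414 → quotient 0, remainder 205
414 ÷ 205 → quotient 2, remainder 4
205 ÷ 4 → quotient 51, remainder 1
4 ÷ 1 → quotient 4, remainder 0

[0; 2, 51, 4]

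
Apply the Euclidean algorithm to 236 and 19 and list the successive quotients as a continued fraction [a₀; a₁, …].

Apply division with remainder until the remainder is 0:
236 ÷ 19 → quotient 12, remainder 8
19 ÷ 8 → quotient 2, remainder 3
8 ÷ 3 → quotient 2, remainder 2
3 ÷ 2 → quotient 1, remainder 1
2 ÷ 1 → quotient 2, remainder 0

[12; 2, 2, 1, 2]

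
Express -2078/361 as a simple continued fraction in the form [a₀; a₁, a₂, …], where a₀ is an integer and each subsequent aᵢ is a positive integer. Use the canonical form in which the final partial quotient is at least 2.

[-6; 4, 9, 1, 3, 2]

-2078 ÷ 361 → quotient -6, remainder 88
361 ÷ 88 → quotient 4, remainder 9
88 ÷ 9 → quotient 9, remainder 7
9 ÷ 7 → quotient 1, remainder 2
7 ÷ 2 → quotient 3, remainder 1
2 ÷ 1 → quotient 2, remainder 0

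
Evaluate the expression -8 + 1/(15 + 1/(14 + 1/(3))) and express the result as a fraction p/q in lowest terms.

-5141/648

Compute successive convergents:
a_0 = -8: -8/1
a_1 = 15: -119/15
a_2 = 14: -1674/211
a_3 = 3: -5141/648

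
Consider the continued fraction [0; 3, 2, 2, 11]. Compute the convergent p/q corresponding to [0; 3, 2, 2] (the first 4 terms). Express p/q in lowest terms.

Start with 2.
2 + 1/(2/1) = 2 + 1/2 = 5/2
3 + 1/(5/2) = 3 + 2/5 = 17/5
0 + 1/(17/5) = 0 + 5/17 = 5/17

5/17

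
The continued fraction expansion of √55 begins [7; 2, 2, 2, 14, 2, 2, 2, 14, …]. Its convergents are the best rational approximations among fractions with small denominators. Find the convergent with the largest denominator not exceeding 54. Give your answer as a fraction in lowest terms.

89/12

List convergents until the denominator exceeds the bound:
a_0 = 7: 7/1  (≤ bound)
a_1 = 2: 15/2  (≤ bound)
a_2 = 2: 37/5  (≤ bound)
a_3 = 2: 89/12  (≤ bound)
a_4 = 14: 1283/173  (> 54, stop)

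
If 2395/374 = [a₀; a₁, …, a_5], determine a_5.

2395 ÷ 374 → quotient 6, remainder 151
374 ÷ 151 → quotient 2, remainder 72
151 ÷ 72 → quotient 2, remainder 7
72 ÷ 7 → quotient 10, remainder 2
7 ÷ 2 → quotient 3, remainder 1
2 ÷ 1 → quotient 2, remainder 0

2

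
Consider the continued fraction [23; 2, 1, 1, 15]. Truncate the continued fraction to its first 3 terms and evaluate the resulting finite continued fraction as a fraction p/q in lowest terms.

Build up convergents one term at a time:
a_0 = 23: 23/1
a_1 = 2: 47/2
a_2 = 1: 70/3

70/3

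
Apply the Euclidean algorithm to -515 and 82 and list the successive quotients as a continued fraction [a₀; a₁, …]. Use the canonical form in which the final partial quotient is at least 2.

-515 = -7·82 + 59, so a_0 = -7
82 = 1·59 + 23, so a_1 = 1
59 = 2·23 + 13, so a_2 = 2
23 = 1·13 + 10, so a_3 = 1
13 = 1·10 + 3, so a_4 = 1
10 = 3·3 + 1, so a_5 = 3
3 = 3·1 + 0, so a_6 = 3

[-7; 1, 2, 1, 1, 3, 3]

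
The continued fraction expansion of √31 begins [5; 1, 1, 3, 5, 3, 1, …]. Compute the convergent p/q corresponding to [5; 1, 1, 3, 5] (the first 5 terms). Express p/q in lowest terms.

Compute successive convergents:
a_0 = 5: 5/1
a_1 = 1: 6/1
a_2 = 1: 11/2
a_3 = 3: 39/7
a_4 = 5: 206/37

206/37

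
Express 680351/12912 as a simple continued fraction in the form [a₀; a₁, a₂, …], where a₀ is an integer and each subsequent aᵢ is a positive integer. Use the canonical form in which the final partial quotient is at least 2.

[52; 1, 2, 4, 6, 10, 2, 7]

⌊680351/12912⌋ = 52, remainder 8927
⌊12912/8927⌋ = 1, remainder 3985
⌊8927/3985⌋ = 2, remainder 957
⌊3985/957⌋ = 4, remainder 157
⌊957/157⌋ = 6, remainder 15
⌊157/15⌋ = 10, remainder 7
⌊15/7⌋ = 2, remainder 1
⌊7/1⌋ = 7, remainder 0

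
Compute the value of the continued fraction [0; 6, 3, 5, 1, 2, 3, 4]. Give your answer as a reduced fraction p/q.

Start with 4.
3 + 1/(4/1) = 3 + 1/4 = 13/4
2 + 1/(13/4) = 2 + 4/13 = 30/13
1 + 1/(30/13) = 1 + 13/30 = 43/30
5 + 1/(43/30) = 5 + 30/43 = 245/43
3 + 1/(245/43) = 3 + 43/245 = 778/245
6 + 1/(778/245) = 6 + 245/778 = 4913/778
0 + 1/(4913/778) = 0 + 778/4913 = 778/4913

778/4913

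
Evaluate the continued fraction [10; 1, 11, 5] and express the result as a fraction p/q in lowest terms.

666/61

Use the convergent recurrence hₖ = aₖ·hₖ₋₁ + hₖ₋₂ (and likewise for the denominators kₖ):
a_0 = 10: 10/1
a_1 = 1: 11/1
a_2 = 11: 131/12
a_3 = 5: 666/61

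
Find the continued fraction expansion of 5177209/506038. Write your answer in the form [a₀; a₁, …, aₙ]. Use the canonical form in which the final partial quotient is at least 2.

[10; 4, 3, 58, 2, 2, 9, 14]

Run the Euclidean algorithm, recording each quotient:
5177209 = 10·506038 + 116829, so a_0 = 10
506038 = 4·116829 + 38722, so a_1 = 4
116829 = 3·38722 + 663, so a_2 = 3
38722 = 58·663 + 268, so a_3 = 58
663 = 2·268 + 127, so a_4 = 2
268 = 2·127 + 14, so a_5 = 2
127 = 9·14 + 1, so a_6 = 9
14 = 14·1 + 0, so a_7 = 14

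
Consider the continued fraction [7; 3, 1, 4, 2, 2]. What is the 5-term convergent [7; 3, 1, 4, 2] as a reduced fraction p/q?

305/42

Starting at the tail and folding back:
Start with 2.
4 + 1/(2/1) = 4 + 1/2 = 9/2
1 + 1/(9/2) = 1 + 2/9 = 11/9
3 + 1/(11/9) = 3 + 9/11 = 42/11
7 + 1/(42/11) = 7 + 11/42 = 305/42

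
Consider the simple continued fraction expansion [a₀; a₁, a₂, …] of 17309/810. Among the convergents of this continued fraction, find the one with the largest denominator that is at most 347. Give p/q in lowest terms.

3184/149

a_0 = 21: 21/1  (≤ bound)
a_1 = 2: 43/2  (≤ bound)
a_2 = 1: 64/3  (≤ bound)
a_3 = 2: 171/8  (≤ bound)
a_4 = 2: 406/19  (≤ bound)
a_5 = 3: 1389/65  (≤ bound)
a_6 = 2: 3184/149  (≤ bound)
a_7 = 5: 17309/810  (> 347, stop)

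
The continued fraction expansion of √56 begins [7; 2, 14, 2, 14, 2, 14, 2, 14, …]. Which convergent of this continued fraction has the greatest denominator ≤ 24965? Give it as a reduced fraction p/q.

13455/1798

List convergents until the denominator exceeds the bound:
a_0 = 7: 7/1  (≤ bound)
a_1 = 2: 15/2  (≤ bound)
a_2 = 14: 217/29  (≤ bound)
a_3 = 2: 449/60  (≤ bound)
a_4 = 14: 6503/869  (≤ bound)
a_5 = 2: 13455/1798  (≤ bound)
a_6 = 14: 194873/26041  (> 24965, stop)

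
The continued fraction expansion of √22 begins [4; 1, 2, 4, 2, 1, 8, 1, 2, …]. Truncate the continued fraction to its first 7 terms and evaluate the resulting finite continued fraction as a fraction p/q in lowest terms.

1712/365

Start with 8.
1 + 1/(8/1) = 1 + 1/8 = 9/8
2 + 1/(9/8) = 2 + 8/9 = 26/9
4 + 1/(26/9) = 4 + 9/26 = 113/26
2 + 1/(113/26) = 2 + 26/113 = 252/113
1 + 1/(252/113) = 1 + 113/252 = 365/252
4 + 1/(365/252) = 4 + 252/365 = 1712/365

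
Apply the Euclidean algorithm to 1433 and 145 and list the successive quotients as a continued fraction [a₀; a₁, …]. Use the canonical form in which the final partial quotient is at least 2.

Apply division with remainder until the remainder is 0:
⌊1433/145⌋ = 9, remainder 128
⌊145/128⌋ = 1, remainder 17
⌊128/17⌋ = 7, remainder 9
⌊17/9⌋ = 1, remainder 8
⌊9/8⌋ = 1, remainder 1
⌊8/1⌋ = 8, remainder 0

[9; 1, 7, 1, 1, 8]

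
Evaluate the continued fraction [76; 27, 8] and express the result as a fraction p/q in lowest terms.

16500/217

Start with 8.
27 + 1/(8/1) = 27 + 1/8 = 217/8
76 + 1/(217/8) = 76 + 8/217 = 16500/217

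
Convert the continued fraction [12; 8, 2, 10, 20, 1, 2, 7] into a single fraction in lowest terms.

985967/81364

Collapse the nested fraction from the inside out:
Start with 7.
2 + 1/(7/1) = 2 + 1/7 = 15/7
1 + 1/(15/7) = 1 + 7/15 = 22/15
20 + 1/(22/15) = 20 + 15/22 = 455/22
10 + 1/(455/22) = 10 + 22/455 = 4572/455
2 + 1/(4572/455) = 2 + 455/4572 = 9599/4572
8 + 1/(9599/4572) = 8 + 4572/9599 = 81364/9599
12 + 1/(81364/9599) = 12 + 9599/81364 = 985967/81364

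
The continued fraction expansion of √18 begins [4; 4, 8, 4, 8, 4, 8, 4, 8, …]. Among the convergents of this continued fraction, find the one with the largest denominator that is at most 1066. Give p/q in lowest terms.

577/136

a_0 = 4: 4/1  (≤ bound)
a_1 = 4: 17/4  (≤ bound)
a_2 = 8: 140/33  (≤ bound)
a_3 = 4: 577/136  (≤ bound)
a_4 = 8: 4756/1121  (> 1066, stop)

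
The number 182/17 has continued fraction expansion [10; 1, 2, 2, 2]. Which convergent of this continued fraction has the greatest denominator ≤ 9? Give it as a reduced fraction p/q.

List convergents until the denominator exceeds the bound:
a_0 = 10: 10/1  (≤ bound)
a_1 = 1: 11/1  (≤ bound)
a_2 = 2: 32/3  (≤ bound)
a_3 = 2: 75/7  (≤ bound)
a_4 = 2: 182/17  (> 9, stop)

75/7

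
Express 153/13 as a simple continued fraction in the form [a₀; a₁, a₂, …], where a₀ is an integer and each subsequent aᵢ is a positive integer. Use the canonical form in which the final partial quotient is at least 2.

[11; 1, 3, 3]

Apply division with remainder until the remainder is 0:
153 ÷ 13 → quotient 11, remainder 10
13 ÷ 10 → quotient 1, remainder 3
10 ÷ 3 → quotient 3, remainder 1
3 ÷ 1 → quotient 3, remainder 0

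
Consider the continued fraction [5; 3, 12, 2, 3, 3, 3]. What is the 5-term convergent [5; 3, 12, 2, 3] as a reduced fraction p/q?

1427/268

Compute successive convergents:
a_0 = 5: 5/1
a_1 = 3: 16/3
a_2 = 12: 197/37
a_3 = 2: 410/77
a_4 = 3: 1427/268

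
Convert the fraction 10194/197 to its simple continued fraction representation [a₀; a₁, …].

⌊10194/197⌋ = 51, remainder 147
⌊197/147⌋ = 1, remainder 50
⌊147/50⌋ = 2, remainder 47
⌊50/47⌋ = 1, remainder 3
⌊47/3⌋ = 15, remainder 2
⌊3/2⌋ = 1, remainder 1
⌊2/1⌋ = 2, remainder 0

[51; 1, 2, 1, 15, 1, 2]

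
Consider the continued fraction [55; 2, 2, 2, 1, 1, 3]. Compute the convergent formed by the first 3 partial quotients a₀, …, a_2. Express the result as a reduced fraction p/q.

Use the convergent recurrence hₖ = aₖ·hₖ₋₁ + hₖ₋₂ (and likewise for the denominators kₖ):
a_0 = 55: 55/1
a_1 = 2: 111/2
a_2 = 2: 277/5

277/5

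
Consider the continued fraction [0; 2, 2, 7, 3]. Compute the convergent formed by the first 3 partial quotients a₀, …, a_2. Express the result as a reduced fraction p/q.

a_0 = 0: 0/1
a_1 = 2: 1/2
a_2 = 2: 2/5

2/5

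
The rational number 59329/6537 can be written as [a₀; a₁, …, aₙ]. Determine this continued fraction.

[9; 13, 5, 1, 1, 2, 1, 12]

59329 ÷ 6537 → quotient 9, remainder 496
6537 ÷ 496 → quotient 13, remainder 89
496 ÷ 89 → quotient 5, remainder 51
89 ÷ 51 → quotient 1, remainder 38
51 ÷ 38 → quotient 1, remainder 13
38 ÷ 13 → quotient 2, remainder 12
13 ÷ 12 → quotient 1, remainder 1
12 ÷ 1 → quotient 12, remainder 0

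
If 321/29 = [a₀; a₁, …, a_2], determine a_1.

321 ÷ 29 → quotient 11, remainder 2
29 ÷ 2 → quotient 14, remainder 1

14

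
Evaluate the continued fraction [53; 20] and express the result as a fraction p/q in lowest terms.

Start with 20.
53 + 1/(20/1) = 53 + 1/20 = 1061/20

1061/20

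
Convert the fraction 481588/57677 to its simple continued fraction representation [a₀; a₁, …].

481588 = 8·57677 + 20172, so a_0 = 8
57677 = 2·20172 + 17333, so a_1 = 2
20172 = 1·17333 + 2839, so a_2 = 1
17333 = 6·2839 + 299, so a_3 = 6
2839 = 9·299 + 148, so a_4 = 9
299 = 2·148 + 3, so a_5 = 2
148 = 49·3 + 1, so a_6 = 49
3 = 3·1 + 0, so a_7 = 3

[8; 2, 1, 6, 9, 2, 49, 3]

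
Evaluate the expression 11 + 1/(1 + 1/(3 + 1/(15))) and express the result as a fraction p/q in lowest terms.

Build up convergents one term at a time:
a_0 = 11: 11/1
a_1 = 1: 12/1
a_2 = 3: 47/4
a_3 = 15: 717/61

717/61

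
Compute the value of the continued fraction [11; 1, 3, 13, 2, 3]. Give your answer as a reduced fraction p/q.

4502/383

Use the convergent recurrence hₖ = aₖ·hₖ₋₁ + hₖ₋₂ (and likewise for the denominators kₖ):
a_0 = 11: 11/1
a_1 = 1: 12/1
a_2 = 3: 47/4
a_3 = 13: 623/53
a_4 = 2: 1293/110
a_5 = 3: 4502/383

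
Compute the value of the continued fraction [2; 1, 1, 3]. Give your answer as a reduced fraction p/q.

18/7

Starting at the tail and folding back:
Start with 3.
1 + 1/(3/1) = 1 + 1/3 = 4/3
1 + 1/(4/3) = 1 + 3/4 = 7/4
2 + 1/(7/4) = 2 + 4/7 = 18/7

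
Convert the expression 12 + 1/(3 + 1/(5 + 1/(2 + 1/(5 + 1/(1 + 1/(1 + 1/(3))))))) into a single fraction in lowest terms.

Start with 3.
1 + 1/(3/1) = 1 + 1/3 = 4/3
1 + 1/(4/3) = 1 + 3/4 = 7/4
5 + 1/(7/4) = 5 + 4/7 = 39/7
2 + 1/(39/7) = 2 + 7/39 = 85/39
5 + 1/(85/39) = 5 + 39/85 = 464/85
3 + 1/(464/85) = 3 + 85/464 = 1477/464
12 + 1/(1477/464) = 12 + 464/1477 = 18188/1477

18188/1477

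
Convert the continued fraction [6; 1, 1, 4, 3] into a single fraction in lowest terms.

Collapse the nested fraction from the inside out:
Start with 3.
4 + 1/(3/1) = 4 + 1/3 = 13/3
1 + 1/(13/3) = 1 + 3/13 = 16/13
1 + 1/(16/13) = 1 + 13/16 = 29/16
6 + 1/(29/16) = 6 + 16/29 = 190/29

190/29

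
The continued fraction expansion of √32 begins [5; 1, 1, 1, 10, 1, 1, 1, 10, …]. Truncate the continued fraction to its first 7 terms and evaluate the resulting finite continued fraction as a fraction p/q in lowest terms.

379/67

Compute successive convergents:
a_0 = 5: 5/1
a_1 = 1: 6/1
a_2 = 1: 11/2
a_3 = 1: 17/3
a_4 = 10: 181/32
a_5 = 1: 198/35
a_6 = 1: 379/67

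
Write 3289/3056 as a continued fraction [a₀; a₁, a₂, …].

[1; 13, 8, 1, 1, 1, 2, 3]

⌊3289/3056⌋ = 1, remainder 233
⌊3056/233⌋ = 13, remainder 27
⌊233/27⌋ = 8, remainder 17
⌊27/17⌋ = 1, remainder 10
⌊17/10⌋ = 1, remainder 7
⌊10/7⌋ = 1, remainder 3
⌊7/3⌋ = 2, remainder 1
⌊3/1⌋ = 3, remainder 0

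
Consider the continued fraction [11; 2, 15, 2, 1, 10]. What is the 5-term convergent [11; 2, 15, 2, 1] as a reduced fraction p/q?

1091/95

Use the convergent recurrence hₖ = aₖ·hₖ₋₁ + hₖ₋₂ (and likewise for the denominators kₖ):
a_0 = 11: 11/1
a_1 = 2: 23/2
a_2 = 15: 356/31
a_3 = 2: 735/64
a_4 = 1: 1091/95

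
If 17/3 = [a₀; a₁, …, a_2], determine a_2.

⌊17/3⌋ = 5, remainder 2
⌊3/2⌋ = 1, remainder 1
⌊2/1⌋ = 2, remainder 0

2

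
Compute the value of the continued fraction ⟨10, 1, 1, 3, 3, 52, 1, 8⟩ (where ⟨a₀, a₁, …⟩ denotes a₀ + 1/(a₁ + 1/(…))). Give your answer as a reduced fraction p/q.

116334/11011

Starting at the tail and folding back:
Start with 8.
1 + 1/(8/1) = 1 + 1/8 = 9/8
52 + 1/(9/8) = 52 + 8/9 = 476/9
3 + 1/(476/9) = 3 + 9/476 = 1437/476
3 + 1/(1437/476) = 3 + 476/1437 = 4787/1437
1 + 1/(4787/1437) = 1 + 1437/4787 = 6224/4787
1 + 1/(6224/4787) = 1 + 4787/6224 = 11011/6224
10 + 1/(11011/6224) = 10 + 6224/11011 = 116334/11011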